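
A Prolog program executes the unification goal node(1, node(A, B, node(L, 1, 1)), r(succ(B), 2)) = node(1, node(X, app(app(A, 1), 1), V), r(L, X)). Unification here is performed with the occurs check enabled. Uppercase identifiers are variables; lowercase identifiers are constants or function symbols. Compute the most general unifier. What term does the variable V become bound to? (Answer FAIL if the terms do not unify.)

node(succ(app(app(2, 1), 1)), 1, 1)

Decompose node/3: 1 = 1,  node(A, B, node(L, 1, 1)) = node(X, app(app(A, 1), 1), V),  r(succ(B), 2) = r(L, X).
Delete trivial equation 1 = 1.
Decompose node/3: A = X,  B = app(app(A, 1), 1),  node(L, 1, 1) = V.
Bind A := X; substituting into the one remaining equation that mentions A gives: B = app(app(X, 1), 1).
Bind B := app(app(X, 1), 1); substituting into the one remaining equation that mentions B gives: r(succ(app(app(X, 1), 1)), 2) = r(L, X).
Bind V := node(L, 1, 1); no other remaining equation mentions V.
Decompose r/2: succ(app(app(X, 1), 1)) = L,  2 = X.
Bind L := succ(app(app(X, 1), 1)); no other remaining equation mentions L. Substituting into the earlier binding gives V := node(succ(app(app(X, 1), 1)), 1, 1).
Bind X := 2. Substituting into the earlier bindings gives A := 2, B := app(app(2, 1), 1), V := node(succ(app(app(2, 1), 1)), 1, 1), L := succ(app(app(2, 1), 1)).
MGU = { A = 2, B = app(app(2, 1), 1), V = node(succ(app(app(2, 1), 1)), 1, 1), L = succ(app(app(2, 1), 1)), X = 2 }, so V = node(succ(app(app(2, 1), 1)), 1, 1).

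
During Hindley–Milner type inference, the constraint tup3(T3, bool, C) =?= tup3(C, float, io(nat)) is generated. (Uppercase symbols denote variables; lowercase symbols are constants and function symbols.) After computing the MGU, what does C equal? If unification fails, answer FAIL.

FAIL

Decompose tup3/3: T3 =?= C,  bool =?= float,  C =?= io(nat).
Bind T3 := C; no other remaining equation mentions T3.
Clash: constants bool and float differ; no unifier exists.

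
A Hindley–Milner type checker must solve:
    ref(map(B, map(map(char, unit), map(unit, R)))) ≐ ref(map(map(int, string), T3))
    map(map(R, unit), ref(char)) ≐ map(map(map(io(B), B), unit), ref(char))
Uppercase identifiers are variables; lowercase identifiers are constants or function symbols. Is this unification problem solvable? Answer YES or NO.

YES

Decompose ref/1: map(B, map(map(char, unit), map(unit, R))) ≐ map(map(int, string), T3).
Decompose map/2: B ≐ map(int, string),  map(map(char, unit), map(unit, R)) ≐ T3.
Bind B := map(int, string); substituting into the one remaining equation that mentions B gives: map(map(R, unit), ref(char)) ≐ map(map(map(io(map(int, string)), map(int, string)), unit), ref(char)).
Bind T3 := map(map(char, unit), map(unit, R)); no other remaining equation mentions T3.
Decompose map/2: map(R, unit) ≐ map(map(io(map(int, string)), map(int, string)), unit),  ref(char) ≐ ref(char).
Decompose map/2: R ≐ map(io(map(int, string)), map(int, string)),  unit ≐ unit.
Bind R := map(io(map(int, string)), map(int, string)); no other remaining equation mentions R. Substituting into the earlier binding gives T3 := map(map(char, unit), map(unit, map(io(map(int, string)), map(int, string)))).
Delete trivial equation unit ≐ unit.
Delete trivial equation ref(char) ≐ ref(char).
No equations remain and no clash or occurs-check failure arose, so a unifier exists.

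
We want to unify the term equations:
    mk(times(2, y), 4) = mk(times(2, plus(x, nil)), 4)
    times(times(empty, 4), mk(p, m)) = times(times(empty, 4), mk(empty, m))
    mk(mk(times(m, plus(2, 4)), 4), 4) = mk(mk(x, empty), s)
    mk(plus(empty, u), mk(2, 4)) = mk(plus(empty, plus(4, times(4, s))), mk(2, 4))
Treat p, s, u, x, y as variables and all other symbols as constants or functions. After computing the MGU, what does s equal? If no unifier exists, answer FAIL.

FAIL

Decompose mk/2: times(2, y) = times(2, plus(x, nil)),  4 = 4.
Decompose times/2: 2 = 2,  y = plus(x, nil).
Delete trivial equation 2 = 2.
Bind y := plus(x, nil); no other remaining equation mentions y.
Delete trivial equation 4 = 4.
Decompose times/2: times(empty, 4) = times(empty, 4),  mk(p, m) = mk(empty, m).
Delete trivial equation times(empty, 4) = times(empty, 4).
Decompose mk/2: p = empty,  m = m.
Bind p := empty; no other remaining equation mentions p.
Delete trivial equation m = m.
Decompose mk/2: mk(times(m, plus(2, 4)), 4) = mk(x, empty),  4 = s.
Decompose mk/2: times(m, plus(2, 4)) = x,  4 = empty.
Bind x := times(m, plus(2, 4)); no other remaining equation mentions x. Substituting into the earlier binding gives y := plus(times(m, plus(2, 4)), nil).
Clash: constants 4 and empty differ; no unifier exists.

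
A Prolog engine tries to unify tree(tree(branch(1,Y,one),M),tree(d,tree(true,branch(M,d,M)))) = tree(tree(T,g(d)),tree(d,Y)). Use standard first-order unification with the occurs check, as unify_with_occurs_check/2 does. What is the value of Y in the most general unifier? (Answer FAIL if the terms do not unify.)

tree(true,branch(g(d),d,g(d)))

Decompose tree/2: tree(branch(1,Y,one),M) = tree(T,g(d)),  tree(d,tree(true,branch(M,d,M))) = tree(d,Y).
Decompose tree/2: branch(1,Y,one) = T,  M = g(d).
Bind T := branch(1,Y,one); no other remaining equation mentions T.
Bind M := g(d); substituting into the remaining equation gives: tree(d,tree(true,branch(g(d),d,g(d)))) = tree(d,Y).
Decompose tree/2: d = d,  tree(true,branch(g(d),d,g(d))) = Y.
Delete trivial equation d = d.
Bind Y := tree(true,branch(g(d),d,g(d))). Substituting into the earlier binding gives T := branch(1,tree(true,branch(g(d),d,g(d))),one).
MGU = { T = branch(1,tree(true,branch(g(d),d,g(d))),one), M = g(d), Y = tree(true,branch(g(d),d,g(d))) }, so Y = tree(true,branch(g(d),d,g(d))).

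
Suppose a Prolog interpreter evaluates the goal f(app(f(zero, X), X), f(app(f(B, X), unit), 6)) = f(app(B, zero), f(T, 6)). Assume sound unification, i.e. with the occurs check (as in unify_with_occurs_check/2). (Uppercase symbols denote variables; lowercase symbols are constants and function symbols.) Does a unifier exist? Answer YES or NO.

Decompose f/2: app(f(zero, X), X) = app(B, zero),  f(app(f(B, X), unit), 6) = f(T, 6).
Decompose app/2: f(zero, X) = B,  X = zero.
Bind B := f(zero, X); substituting into the one remaining equation that mentions B gives: f(app(f(f(zero, X), X), unit), 6) = f(T, 6).
Bind X := zero; substituting into the remaining equation gives: f(app(f(f(zero, zero), zero), unit), 6) = f(T, 6). Substituting into the earlier binding gives B := f(zero, zero).
Decompose f/2: app(f(f(zero, zero), zero), unit) = T,  6 = 6.
Bind T := app(f(f(zero, zero), zero), unit); no other remaining equation mentions T.
Delete trivial equation 6 = 6.
No equations remain and no clash or occurs-check failure arose, so a unifier exists.

YES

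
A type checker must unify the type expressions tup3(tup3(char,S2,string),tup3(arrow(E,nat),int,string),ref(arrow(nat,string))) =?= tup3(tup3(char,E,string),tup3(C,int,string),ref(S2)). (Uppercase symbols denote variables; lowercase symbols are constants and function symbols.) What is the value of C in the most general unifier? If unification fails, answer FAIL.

Decompose tup3/3: tup3(char,S2,string) =?= tup3(char,E,string),  tup3(arrow(E,nat),int,string) =?= tup3(C,int,string),  ref(arrow(nat,string)) =?= ref(S2).
Decompose tup3/3: char =?= char,  S2 =?= E,  string =?= string.
Delete trivial equation char =?= char.
Bind S2 := E; substituting into the one remaining equation that mentions S2 gives: ref(arrow(nat,string)) =?= ref(E).
Delete trivial equation string =?= string.
Decompose tup3/3: arrow(E,nat) =?= C,  int =?= int,  string =?= string.
Bind C := arrow(E,nat); no other remaining equation mentions C.
Delete trivial equation int =?= int.
Delete trivial equation string =?= string.
Decompose ref/1: arrow(nat,string) =?= E.
Bind E := arrow(nat,string). Substituting into the earlier bindings gives S2 := arrow(nat,string), C := arrow(arrow(nat,string),nat).
MGU = { S2 -> arrow(nat,string), C -> arrow(arrow(nat,string),nat), E -> arrow(nat,string) }, so C -> arrow(arrow(nat,string),nat).

arrow(arrow(nat,string),nat)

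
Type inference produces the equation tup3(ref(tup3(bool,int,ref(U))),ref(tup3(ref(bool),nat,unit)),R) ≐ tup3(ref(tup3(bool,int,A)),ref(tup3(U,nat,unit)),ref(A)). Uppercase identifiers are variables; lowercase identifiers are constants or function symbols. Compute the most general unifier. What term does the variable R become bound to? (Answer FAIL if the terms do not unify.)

Decompose tup3/3: ref(tup3(bool,int,ref(U))) ≐ ref(tup3(bool,int,A)),  ref(tup3(ref(bool),nat,unit)) ≐ ref(tup3(U,nat,unit)),  R ≐ ref(A).
Decompose ref/1: tup3(bool,int,ref(U)) ≐ tup3(bool,int,A).
Decompose tup3/3: bool ≐ bool,  int ≐ int,  ref(U) ≐ A.
Delete trivial equation bool ≐ bool.
Delete trivial equation int ≐ int.
Bind A := ref(U); substituting into the one remaining equation that mentions A gives: R ≐ ref(ref(U)).
Decompose ref/1: tup3(ref(bool),nat,unit) ≐ tup3(U,nat,unit).
Decompose tup3/3: ref(bool) ≐ U,  nat ≐ nat,  unit ≐ unit.
Bind U := ref(bool); substituting into the one remaining equation that mentions U gives: R ≐ ref(ref(ref(bool))). Substituting into the earlier binding gives A := ref(ref(bool)).
Delete trivial equation nat ≐ nat.
Delete trivial equation unit ≐ unit.
Bind R := ref(ref(ref(bool))).
MGU = { A := ref(ref(bool)), U := ref(bool), R := ref(ref(ref(bool))) }, so R := ref(ref(ref(bool))).

ref(ref(ref(bool)))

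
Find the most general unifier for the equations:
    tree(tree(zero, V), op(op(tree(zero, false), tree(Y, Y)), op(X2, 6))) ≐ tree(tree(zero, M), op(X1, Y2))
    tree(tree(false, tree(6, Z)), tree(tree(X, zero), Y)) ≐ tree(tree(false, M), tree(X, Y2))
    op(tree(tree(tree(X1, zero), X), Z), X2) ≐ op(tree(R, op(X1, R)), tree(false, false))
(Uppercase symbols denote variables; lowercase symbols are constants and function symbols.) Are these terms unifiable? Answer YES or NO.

Decompose tree/2: tree(zero, V) ≐ tree(zero, M),  op(op(tree(zero, false), tree(Y, Y)), op(X2, 6)) ≐ op(X1, Y2).
Decompose tree/2: zero ≐ zero,  V ≐ M.
Delete trivial equation zero ≐ zero.
Bind V := M; no other remaining equation mentions V.
Decompose op/2: op(tree(zero, false), tree(Y, Y)) ≐ X1,  op(X2, 6) ≐ Y2.
Bind X1 := op(tree(zero, false), tree(Y, Y)); substituting into the one remaining equation that mentions X1 gives: op(tree(tree(tree(op(tree(zero, false), tree(Y, Y)), zero), X), Z), X2) ≐ op(tree(R, op(op(tree(zero, false), tree(Y, Y)), R)), tree(false, false)).
Bind Y2 := op(X2, 6); substituting into the one remaining equation that mentions Y2 gives: tree(tree(false, tree(6, Z)), tree(tree(X, zero), Y)) ≐ tree(tree(false, M), tree(X, op(X2, 6))).
Decompose tree/2: tree(false, tree(6, Z)) ≐ tree(false, M),  tree(tree(X, zero), Y) ≐ tree(X, op(X2, 6)).
Decompose tree/2: false ≐ false,  tree(6, Z) ≐ M.
Delete trivial equation false ≐ false.
Bind M := tree(6, Z); no other remaining equation mentions M. Substituting into the earlier binding gives V := tree(6, Z).
Decompose tree/2: tree(X, zero) ≐ X,  Y ≐ op(X2, 6).
Occurs check fails: X occurs in tree(X, zero); the equation X ≐ tree(X, zero) has no finite solution.

NO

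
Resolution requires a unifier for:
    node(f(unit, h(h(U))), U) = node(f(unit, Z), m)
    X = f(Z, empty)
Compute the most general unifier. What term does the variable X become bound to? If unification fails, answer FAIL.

Decompose node/2: f(unit, h(h(U))) = f(unit, Z),  U = m.
Decompose f/2: unit = unit,  h(h(U)) = Z.
Delete trivial equation unit = unit.
Bind Z := h(h(U)); substituting into the one remaining equation that mentions Z gives: X = f(h(h(U)), empty).
Bind U := m; substituting into the remaining equation gives: X = f(h(h(m)), empty). Substituting into the earlier binding gives Z := h(h(m)).
Bind X := f(h(h(m)), empty).
MGU = { Z ↦ h(h(m)), U ↦ m, X ↦ f(h(h(m)), empty) }, so X ↦ f(h(h(m)), empty).

f(h(h(m)), empty)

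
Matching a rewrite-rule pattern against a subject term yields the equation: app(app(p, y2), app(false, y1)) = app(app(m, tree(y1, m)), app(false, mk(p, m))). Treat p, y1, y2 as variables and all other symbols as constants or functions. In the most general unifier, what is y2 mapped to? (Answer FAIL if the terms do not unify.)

tree(mk(m, m), m)

Decompose app/2: app(p, y2) = app(m, tree(y1, m)),  app(false, y1) = app(false, mk(p, m)).
Decompose app/2: p = m,  y2 = tree(y1, m).
Bind p := m; substituting into the one remaining equation that mentions p gives: app(false, y1) = app(false, mk(m, m)).
Bind y2 := tree(y1, m); no other remaining equation mentions y2.
Decompose app/2: false = false,  y1 = mk(m, m).
Delete trivial equation false = false.
Bind y1 := mk(m, m). Substituting into the earlier binding gives y2 := tree(mk(m, m), m).
MGU = { p ↦ m, y2 ↦ tree(mk(m, m), m), y1 ↦ mk(m, m) }, so y2 ↦ tree(mk(m, m), m).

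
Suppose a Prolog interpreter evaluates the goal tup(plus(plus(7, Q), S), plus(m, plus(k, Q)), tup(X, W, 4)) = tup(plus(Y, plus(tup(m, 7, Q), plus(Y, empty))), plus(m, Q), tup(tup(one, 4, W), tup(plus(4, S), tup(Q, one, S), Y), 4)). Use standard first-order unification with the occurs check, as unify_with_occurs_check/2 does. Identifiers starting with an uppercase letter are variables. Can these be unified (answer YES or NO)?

Decompose tup/3: plus(plus(7, Q), S) = plus(Y, plus(tup(m, 7, Q), plus(Y, empty))),  plus(m, plus(k, Q)) = plus(m, Q),  tup(X, W, 4) = tup(tup(one, 4, W), tup(plus(4, S), tup(Q, one, S), Y), 4).
Decompose plus/2: plus(7, Q) = Y,  S = plus(tup(m, 7, Q), plus(Y, empty)).
Bind Y := plus(7, Q); substituting into the 2 remaining equations that mention Y gives: S = plus(tup(m, 7, Q), plus(plus(7, Q), empty)),  tup(X, W, 4) = tup(tup(one, 4, W), tup(plus(4, S), tup(Q, one, S), plus(7, Q)), 4).
Bind S := plus(tup(m, 7, Q), plus(plus(7, Q), empty)); substituting into the one remaining equation that mentions S gives: tup(X, W, 4) = tup(tup(one, 4, W), tup(plus(4, plus(tup(m, 7, Q), plus(plus(7, Q), empty))), tup(Q, one, plus(tup(m, 7, Q), plus(plus(7, Q), empty))), plus(7, Q)), 4).
Decompose plus/2: m = m,  plus(k, Q) = Q.
Delete trivial equation m = m.
Occurs check fails: Q occurs in plus(k, Q); the equation Q = plus(k, Q) has no finite solution.

NO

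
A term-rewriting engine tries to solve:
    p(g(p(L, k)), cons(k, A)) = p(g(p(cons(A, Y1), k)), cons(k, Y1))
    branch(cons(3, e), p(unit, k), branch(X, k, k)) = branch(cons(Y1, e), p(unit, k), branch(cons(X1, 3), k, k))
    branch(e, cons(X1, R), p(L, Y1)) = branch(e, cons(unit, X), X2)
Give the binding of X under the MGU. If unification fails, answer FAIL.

Decompose p/2: g(p(L, k)) = g(p(cons(A, Y1), k)),  cons(k, A) = cons(k, Y1).
Decompose g/1: p(L, k) = p(cons(A, Y1), k).
Decompose p/2: L = cons(A, Y1),  k = k.
Bind L := cons(A, Y1); substituting into the one remaining equation that mentions L gives: branch(e, cons(X1, R), p(cons(A, Y1), Y1)) = branch(e, cons(unit, X), X2).
Delete trivial equation k = k.
Decompose cons/2: k = k,  A = Y1.
Delete trivial equation k = k.
Bind A := Y1; substituting into the one remaining equation that mentions A gives: branch(e, cons(X1, R), p(cons(Y1, Y1), Y1)) = branch(e, cons(unit, X), X2). Substituting into the earlier binding gives L := cons(Y1, Y1).
Decompose branch/3: cons(3, e) = cons(Y1, e),  p(unit, k) = p(unit, k),  branch(X, k, k) = branch(cons(X1, 3), k, k).
Decompose cons/2: 3 = Y1,  e = e.
Bind Y1 := 3; substituting into the one remaining equation that mentions Y1 gives: branch(e, cons(X1, R), p(cons(3, 3), 3)) = branch(e, cons(unit, X), X2). Substituting into the earlier bindings gives L := cons(3, 3), A := 3.
Delete trivial equation e = e.
Delete trivial equation p(unit, k) = p(unit, k).
Decompose branch/3: X = cons(X1, 3),  k = k,  k = k.
Bind X := cons(X1, 3); substituting into the one remaining equation that mentions X gives: branch(e, cons(X1, R), p(cons(3, 3), 3)) = branch(e, cons(unit, cons(X1, 3)), X2).
Delete trivial equation k = k.
Delete trivial equation k = k.
Decompose branch/3: e = e,  cons(X1, R) = cons(unit, cons(X1, 3)),  p(cons(3, 3), 3) = X2.
Delete trivial equation e = e.
Decompose cons/2: X1 = unit,  R = cons(X1, 3).
Bind X1 := unit; substituting into the one remaining equation that mentions X1 gives: R = cons(unit, 3). Substituting into the earlier binding gives X := cons(unit, 3).
Bind R := cons(unit, 3); no other remaining equation mentions R.
Bind X2 := p(cons(3, 3), 3).
MGU = { L -> cons(3, 3), A -> 3, Y1 -> 3, X -> cons(unit, 3), X1 -> unit, R -> cons(unit, 3), X2 -> p(cons(3, 3), 3) }, so X -> cons(unit, 3).

cons(unit, 3)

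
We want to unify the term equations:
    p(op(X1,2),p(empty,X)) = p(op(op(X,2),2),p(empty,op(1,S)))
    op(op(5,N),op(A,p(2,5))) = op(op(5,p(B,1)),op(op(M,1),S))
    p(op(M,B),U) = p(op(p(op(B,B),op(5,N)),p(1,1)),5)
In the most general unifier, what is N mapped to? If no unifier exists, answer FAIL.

Decompose p/2: op(X1,2) = op(op(X,2),2),  p(empty,X) = p(empty,op(1,S)).
Decompose op/2: X1 = op(X,2),  2 = 2.
Bind X1 := op(X,2); no other remaining equation mentions X1.
Delete trivial equation 2 = 2.
Decompose p/2: empty = empty,  X = op(1,S).
Delete trivial equation empty = empty.
Bind X := op(1,S); no other remaining equation mentions X. Substituting into the earlier binding gives X1 := op(op(1,S),2).
Decompose op/2: op(5,N) = op(5,p(B,1)),  op(A,p(2,5)) = op(op(M,1),S).
Decompose op/2: 5 = 5,  N = p(B,1).
Delete trivial equation 5 = 5.
Bind N := p(B,1); substituting into the one remaining equation that mentions N gives: p(op(M,B),U) = p(op(p(op(B,B),op(5,p(B,1))),p(1,1)),5).
Decompose op/2: A = op(M,1),  p(2,5) = S.
Bind A := op(M,1); no other remaining equation mentions A.
Bind S := p(2,5); no other remaining equation mentions S. Substituting into the earlier bindings gives X1 := op(op(1,p(2,5)),2), X := op(1,p(2,5)).
Decompose p/2: op(M,B) = op(p(op(B,B),op(5,p(B,1))),p(1,1)),  U = 5.
Decompose op/2: M = p(op(B,B),op(5,p(B,1))),  B = p(1,1).
Bind M := p(op(B,B),op(5,p(B,1))); no other remaining equation mentions M. Substituting into the earlier binding gives A := op(p(op(B,B),op(5,p(B,1))),1).
Bind B := p(1,1); no other remaining equation mentions B. Substituting into the earlier bindings gives N := p(p(1,1),1), A := op(p(op(p(1,1),p(1,1)),op(5,p(p(1,1),1))),1), M := p(op(p(1,1),p(1,1)),op(5,p(p(1,1),1))).
Bind U := 5.
MGU = { X1 -> op(op(1,p(2,5)),2), X -> op(1,p(2,5)), N -> p(p(1,1),1), A -> op(p(op(p(1,1),p(1,1)),op(5,p(p(1,1),1))),1), S -> p(2,5), M -> p(op(p(1,1),p(1,1)),op(5,p(p(1,1),1))), B -> p(1,1), U -> 5 }, so N -> p(p(1,1),1).

p(p(1,1),1)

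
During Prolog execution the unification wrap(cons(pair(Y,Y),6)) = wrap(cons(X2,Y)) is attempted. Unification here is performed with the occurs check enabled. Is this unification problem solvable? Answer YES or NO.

YES

Decompose wrap/1: cons(pair(Y,Y),6) = cons(X2,Y).
Decompose cons/2: pair(Y,Y) = X2,  6 = Y.
Bind X2 := pair(Y,Y); no other remaining equation mentions X2.
Bind Y := 6. Substituting into the earlier binding gives X2 := pair(6,6).
No equations remain and no clash or occurs-check failure arose, so a unifier exists.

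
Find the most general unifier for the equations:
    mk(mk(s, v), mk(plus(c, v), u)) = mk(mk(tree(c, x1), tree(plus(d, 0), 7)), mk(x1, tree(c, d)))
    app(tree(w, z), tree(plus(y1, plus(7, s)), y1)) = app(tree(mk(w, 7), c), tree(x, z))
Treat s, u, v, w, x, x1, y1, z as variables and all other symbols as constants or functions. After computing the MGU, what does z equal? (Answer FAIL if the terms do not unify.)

Decompose mk/2: mk(s, v) = mk(tree(c, x1), tree(plus(d, 0), 7)),  mk(plus(c, v), u) = mk(x1, tree(c, d)).
Decompose mk/2: s = tree(c, x1),  v = tree(plus(d, 0), 7).
Bind s := tree(c, x1); substituting into the one remaining equation that mentions s gives: app(tree(w, z), tree(plus(y1, plus(7, tree(c, x1))), y1)) = app(tree(mk(w, 7), c), tree(x, z)).
Bind v := tree(plus(d, 0), 7); substituting into the one remaining equation that mentions v gives: mk(plus(c, tree(plus(d, 0), 7)), u) = mk(x1, tree(c, d)).
Decompose mk/2: plus(c, tree(plus(d, 0), 7)) = x1,  u = tree(c, d).
Bind x1 := plus(c, tree(plus(d, 0), 7)); substituting into the one remaining equation that mentions x1 gives: app(tree(w, z), tree(plus(y1, plus(7, tree(c, plus(c, tree(plus(d, 0), 7))))), y1)) = app(tree(mk(w, 7), c), tree(x, z)). Substituting into the earlier binding gives s := tree(c, plus(c, tree(plus(d, 0), 7))).
Bind u := tree(c, d); no other remaining equation mentions u.
Decompose app/2: tree(w, z) = tree(mk(w, 7), c),  tree(plus(y1, plus(7, tree(c, plus(c, tree(plus(d, 0), 7))))), y1) = tree(x, z).
Decompose tree/2: w = mk(w, 7),  z = c.
Occurs check fails: w occurs in mk(w, 7); the equation w = mk(w, 7) has no finite solution.

FAIL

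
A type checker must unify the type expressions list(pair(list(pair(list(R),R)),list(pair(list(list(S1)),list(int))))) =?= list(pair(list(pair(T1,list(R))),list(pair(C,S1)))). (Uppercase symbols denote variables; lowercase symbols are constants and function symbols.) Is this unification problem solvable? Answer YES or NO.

NO

Decompose list/1: pair(list(pair(list(R),R)),list(pair(list(list(S1)),list(int)))) =?= pair(list(pair(T1,list(R))),list(pair(C,S1))).
Decompose pair/2: list(pair(list(R),R)) =?= list(pair(T1,list(R))),  list(pair(list(list(S1)),list(int))) =?= list(pair(C,S1)).
Decompose list/1: pair(list(R),R) =?= pair(T1,list(R)).
Decompose pair/2: list(R) =?= T1,  R =?= list(R).
Bind T1 := list(R); no other remaining equation mentions T1.
Occurs check fails: R occurs in list(R); the equation R =?= list(R) has no finite solution.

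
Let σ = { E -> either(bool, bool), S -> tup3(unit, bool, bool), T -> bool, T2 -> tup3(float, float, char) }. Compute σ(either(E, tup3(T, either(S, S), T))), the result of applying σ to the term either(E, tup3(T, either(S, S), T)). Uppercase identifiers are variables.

either(either(bool, bool), tup3(bool, either(tup3(unit, bool, bool), tup3(unit, bool, bool)), bool))

Replace each occurrence of E with either(bool, bool).
Replace each occurrence of S with tup3(unit, bool, bool).
Replace each occurrence of T with bool.
Result: either(either(bool, bool), tup3(bool, either(tup3(unit, bool, bool), tup3(unit, bool, bool)), bool)).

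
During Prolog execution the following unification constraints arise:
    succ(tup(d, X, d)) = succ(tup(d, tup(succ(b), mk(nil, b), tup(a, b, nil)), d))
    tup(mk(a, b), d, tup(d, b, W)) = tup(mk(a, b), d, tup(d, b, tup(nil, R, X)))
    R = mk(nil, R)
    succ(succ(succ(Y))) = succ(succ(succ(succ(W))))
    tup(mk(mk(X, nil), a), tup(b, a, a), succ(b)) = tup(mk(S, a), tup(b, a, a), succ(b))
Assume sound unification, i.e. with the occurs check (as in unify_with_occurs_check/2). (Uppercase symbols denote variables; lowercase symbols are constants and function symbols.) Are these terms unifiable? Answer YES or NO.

NO

Decompose succ/1: tup(d, X, d) = tup(d, tup(succ(b), mk(nil, b), tup(a, b, nil)), d).
Decompose tup/3: d = d,  X = tup(succ(b), mk(nil, b), tup(a, b, nil)),  d = d.
Delete trivial equation d = d.
Bind X := tup(succ(b), mk(nil, b), tup(a, b, nil)); substituting into the 2 remaining equations that mention X gives: tup(mk(a, b), d, tup(d, b, W)) = tup(mk(a, b), d, tup(d, b, tup(nil, R, tup(succ(b), mk(nil, b), tup(a, b, nil))))),  tup(mk(mk(tup(succ(b), mk(nil, b), tup(a, b, nil)), nil), a), tup(b, a, a), succ(b)) = tup(mk(S, a), tup(b, a, a), succ(b)).
Delete trivial equation d = d.
Decompose tup/3: mk(a, b) = mk(a, b),  d = d,  tup(d, b, W) = tup(d, b, tup(nil, R, tup(succ(b), mk(nil, b), tup(a, b, nil)))).
Delete trivial equation mk(a, b) = mk(a, b).
Delete trivial equation d = d.
Decompose tup/3: d = d,  b = b,  W = tup(nil, R, tup(succ(b), mk(nil, b), tup(a, b, nil))).
Delete trivial equation d = d.
Delete trivial equation b = b.
Bind W := tup(nil, R, tup(succ(b), mk(nil, b), tup(a, b, nil))); substituting into the one remaining equation that mentions W gives: succ(succ(succ(Y))) = succ(succ(succ(succ(tup(nil, R, tup(succ(b), mk(nil, b), tup(a, b, nil))))))).
Occurs check fails: R occurs in mk(nil, R); the equation R = mk(nil, R) has no finite solution.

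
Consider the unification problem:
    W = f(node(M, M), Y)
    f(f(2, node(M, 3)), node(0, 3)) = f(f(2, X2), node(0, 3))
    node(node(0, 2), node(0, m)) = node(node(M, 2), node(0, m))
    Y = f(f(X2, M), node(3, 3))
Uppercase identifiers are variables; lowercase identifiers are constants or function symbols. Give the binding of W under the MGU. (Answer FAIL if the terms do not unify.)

f(node(0, 0), f(f(node(0, 3), 0), node(3, 3)))

Bind W := f(node(M, M), Y); no other remaining equation mentions W.
Decompose f/2: f(2, node(M, 3)) = f(2, X2),  node(0, 3) = node(0, 3).
Decompose f/2: 2 = 2,  node(M, 3) = X2.
Delete trivial equation 2 = 2.
Bind X2 := node(M, 3); substituting into the one remaining equation that mentions X2 gives: Y = f(f(node(M, 3), M), node(3, 3)).
Delete trivial equation node(0, 3) = node(0, 3).
Decompose node/2: node(0, 2) = node(M, 2),  node(0, m) = node(0, m).
Decompose node/2: 0 = M,  2 = 2.
Bind M := 0; substituting into the one remaining equation that mentions M gives: Y = f(f(node(0, 3), 0), node(3, 3)). Substituting into the earlier bindings gives W := f(node(0, 0), Y), X2 := node(0, 3).
Delete trivial equation 2 = 2.
Delete trivial equation node(0, m) = node(0, m).
Bind Y := f(f(node(0, 3), 0), node(3, 3)). Substituting into the earlier binding gives W := f(node(0, 0), f(f(node(0, 3), 0), node(3, 3))).
MGU = { W ↦ f(node(0, 0), f(f(node(0, 3), 0), node(3, 3))), X2 ↦ node(0, 3), M ↦ 0, Y ↦ f(f(node(0, 3), 0), node(3, 3)) }, so W ↦ f(node(0, 0), f(f(node(0, 3), 0), node(3, 3))).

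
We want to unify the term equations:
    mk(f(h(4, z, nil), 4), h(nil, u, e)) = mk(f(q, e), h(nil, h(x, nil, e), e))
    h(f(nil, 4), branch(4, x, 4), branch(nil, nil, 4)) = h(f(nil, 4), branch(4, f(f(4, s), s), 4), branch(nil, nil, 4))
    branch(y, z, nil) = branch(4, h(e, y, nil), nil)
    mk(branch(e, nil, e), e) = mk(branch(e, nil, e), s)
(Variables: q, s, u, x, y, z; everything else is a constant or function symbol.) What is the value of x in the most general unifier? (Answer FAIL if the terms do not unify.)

FAIL

Decompose mk/2: f(h(4, z, nil), 4) = f(q, e),  h(nil, u, e) = h(nil, h(x, nil, e), e).
Decompose f/2: h(4, z, nil) = q,  4 = e.
Bind q := h(4, z, nil); no other remaining equation mentions q.
Clash: constants 4 and e differ; no unifier exists.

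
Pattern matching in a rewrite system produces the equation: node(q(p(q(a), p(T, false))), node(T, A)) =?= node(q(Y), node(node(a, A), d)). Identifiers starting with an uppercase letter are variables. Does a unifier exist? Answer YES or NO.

Decompose node/2: q(p(q(a), p(T, false))) =?= q(Y),  node(T, A) =?= node(node(a, A), d).
Decompose q/1: p(q(a), p(T, false)) =?= Y.
Bind Y := p(q(a), p(T, false)); no other remaining equation mentions Y.
Decompose node/2: T =?= node(a, A),  A =?= d.
Bind T := node(a, A); no other remaining equation mentions T. Substituting into the earlier binding gives Y := p(q(a), p(node(a, A), false)).
Bind A := d. Substituting into the earlier bindings gives Y := p(q(a), p(node(a, d), false)), T := node(a, d).
No equations remain and no clash or occurs-check failure arose, so a unifier exists.

YES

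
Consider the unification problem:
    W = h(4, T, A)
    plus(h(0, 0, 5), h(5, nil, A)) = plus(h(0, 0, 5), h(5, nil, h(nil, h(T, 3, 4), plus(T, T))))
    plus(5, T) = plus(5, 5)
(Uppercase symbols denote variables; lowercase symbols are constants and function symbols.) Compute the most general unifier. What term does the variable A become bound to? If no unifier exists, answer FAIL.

Bind W := h(4, T, A); no other remaining equation mentions W.
Decompose plus/2: h(0, 0, 5) = h(0, 0, 5),  h(5, nil, A) = h(5, nil, h(nil, h(T, 3, 4), plus(T, T))).
Delete trivial equation h(0, 0, 5) = h(0, 0, 5).
Decompose h/3: 5 = 5,  nil = nil,  A = h(nil, h(T, 3, 4), plus(T, T)).
Delete trivial equation 5 = 5.
Delete trivial equation nil = nil.
Bind A := h(nil, h(T, 3, 4), plus(T, T)); no other remaining equation mentions A. Substituting into the earlier binding gives W := h(4, T, h(nil, h(T, 3, 4), plus(T, T))).
Decompose plus/2: 5 = 5,  T = 5.
Delete trivial equation 5 = 5.
Bind T := 5. Substituting into the earlier bindings gives W := h(4, 5, h(nil, h(5, 3, 4), plus(5, 5))), A := h(nil, h(5, 3, 4), plus(5, 5)).
MGU = { W ↦ h(4, 5, h(nil, h(5, 3, 4), plus(5, 5))), A ↦ h(nil, h(5, 3, 4), plus(5, 5)), T ↦ 5 }, so A ↦ h(nil, h(5, 3, 4), plus(5, 5)).

h(nil, h(5, 3, 4), plus(5, 5))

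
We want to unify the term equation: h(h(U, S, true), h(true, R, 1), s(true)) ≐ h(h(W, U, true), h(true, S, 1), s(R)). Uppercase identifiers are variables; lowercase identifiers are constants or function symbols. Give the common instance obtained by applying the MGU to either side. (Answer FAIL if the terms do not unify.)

Decompose h/3: h(U, S, true) ≐ h(W, U, true),  h(true, R, 1) ≐ h(true, S, 1),  s(true) ≐ s(R).
Decompose h/3: U ≐ W,  S ≐ U,  true ≐ true.
Bind U := W; substituting into the one remaining equation that mentions U gives: S ≐ W.
Bind S := W; substituting into the one remaining equation that mentions S gives: h(true, R, 1) ≐ h(true, W, 1).
Delete trivial equation true ≐ true.
Decompose h/3: true ≐ true,  R ≐ W,  1 ≐ 1.
Delete trivial equation true ≐ true.
Bind R := W; substituting into the one remaining equation that mentions R gives: s(true) ≐ s(W).
Delete trivial equation 1 ≐ 1.
Decompose s/1: true ≐ W.
Bind W := true. Substituting into the earlier bindings gives U := true, S := true, R := true.
Applying the MGU to either side gives h(h(true, true, true), h(true, true, 1), s(true)).

h(h(true, true, true), h(true, true, 1), s(true))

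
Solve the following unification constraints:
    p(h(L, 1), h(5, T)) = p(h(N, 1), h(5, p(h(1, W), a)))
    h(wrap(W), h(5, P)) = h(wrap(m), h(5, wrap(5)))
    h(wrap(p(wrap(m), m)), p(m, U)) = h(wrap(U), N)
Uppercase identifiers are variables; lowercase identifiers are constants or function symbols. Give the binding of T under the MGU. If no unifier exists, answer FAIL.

Decompose p/2: h(L, 1) = h(N, 1),  h(5, T) = h(5, p(h(1, W), a)).
Decompose h/2: L = N,  1 = 1.
Bind L := N; no other remaining equation mentions L.
Delete trivial equation 1 = 1.
Decompose h/2: 5 = 5,  T = p(h(1, W), a).
Delete trivial equation 5 = 5.
Bind T := p(h(1, W), a); no other remaining equation mentions T.
Decompose h/2: wrap(W) = wrap(m),  h(5, P) = h(5, wrap(5)).
Decompose wrap/1: W = m.
Bind W := m; no other remaining equation mentions W. Substituting into the earlier binding gives T := p(h(1, m), a).
Decompose h/2: 5 = 5,  P = wrap(5).
Delete trivial equation 5 = 5.
Bind P := wrap(5); no other remaining equation mentions P.
Decompose h/2: wrap(p(wrap(m), m)) = wrap(U),  p(m, U) = N.
Decompose wrap/1: p(wrap(m), m) = U.
Bind U := p(wrap(m), m); substituting into the remaining equation gives: p(m, p(wrap(m), m)) = N.
Bind N := p(m, p(wrap(m), m)). Substituting into the earlier binding gives L := p(m, p(wrap(m), m)).
MGU = { L ↦ p(m, p(wrap(m), m)), T ↦ p(h(1, m), a), W ↦ m, P ↦ wrap(5), U ↦ p(wrap(m), m), N ↦ p(m, p(wrap(m), m)) }, so T ↦ p(h(1, m), a).

p(h(1, m), a)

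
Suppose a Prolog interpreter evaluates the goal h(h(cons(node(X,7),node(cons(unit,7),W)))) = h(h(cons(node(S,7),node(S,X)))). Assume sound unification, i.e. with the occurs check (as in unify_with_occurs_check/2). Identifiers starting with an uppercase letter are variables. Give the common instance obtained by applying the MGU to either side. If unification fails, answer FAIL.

h(h(cons(node(cons(unit,7),7),node(cons(unit,7),cons(unit,7)))))

Decompose h/1: h(cons(node(X,7),node(cons(unit,7),W))) = h(cons(node(S,7),node(S,X))).
Decompose h/1: cons(node(X,7),node(cons(unit,7),W)) = cons(node(S,7),node(S,X)).
Decompose cons/2: node(X,7) = node(S,7),  node(cons(unit,7),W) = node(S,X).
Decompose node/2: X = S,  7 = 7.
Bind X := S; substituting into the one remaining equation that mentions X gives: node(cons(unit,7),W) = node(S,S).
Delete trivial equation 7 = 7.
Decompose node/2: cons(unit,7) = S,  W = S.
Bind S := cons(unit,7); substituting into the remaining equation gives: W = cons(unit,7). Substituting into the earlier binding gives X := cons(unit,7).
Bind W := cons(unit,7).
Applying the MGU to either side gives h(h(cons(node(cons(unit,7),7),node(cons(unit,7),cons(unit,7))))).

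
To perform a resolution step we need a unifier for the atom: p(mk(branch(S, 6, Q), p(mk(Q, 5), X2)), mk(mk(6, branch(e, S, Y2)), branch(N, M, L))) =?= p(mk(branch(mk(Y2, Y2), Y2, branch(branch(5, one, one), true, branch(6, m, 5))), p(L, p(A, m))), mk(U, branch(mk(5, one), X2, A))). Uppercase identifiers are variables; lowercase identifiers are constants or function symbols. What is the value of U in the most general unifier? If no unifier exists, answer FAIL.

Decompose p/2: mk(branch(S, 6, Q), p(mk(Q, 5), X2)) =?= mk(branch(mk(Y2, Y2), Y2, branch(branch(5, one, one), true, branch(6, m, 5))), p(L, p(A, m))),  mk(mk(6, branch(e, S, Y2)), branch(N, M, L)) =?= mk(U, branch(mk(5, one), X2, A)).
Decompose mk/2: branch(S, 6, Q) =?= branch(mk(Y2, Y2), Y2, branch(branch(5, one, one), true, branch(6, m, 5))),  p(mk(Q, 5), X2) =?= p(L, p(A, m)).
Decompose branch/3: S =?= mk(Y2, Y2),  6 =?= Y2,  Q =?= branch(branch(5, one, one), true, branch(6, m, 5)).
Bind S := mk(Y2, Y2); substituting into the one remaining equation that mentions S gives: mk(mk(6, branch(e, mk(Y2, Y2), Y2)), branch(N, M, L)) =?= mk(U, branch(mk(5, one), X2, A)).
Bind Y2 := 6; substituting into the one remaining equation that mentions Y2 gives: mk(mk(6, branch(e, mk(6, 6), 6)), branch(N, M, L)) =?= mk(U, branch(mk(5, one), X2, A)). Substituting into the earlier binding gives S := mk(6, 6).
Bind Q := branch(branch(5, one, one), true, branch(6, m, 5)); substituting into the one remaining equation that mentions Q gives: p(mk(branch(branch(5, one, one), true, branch(6, m, 5)), 5), X2) =?= p(L, p(A, m)).
Decompose p/2: mk(branch(branch(5, one, one), true, branch(6, m, 5)), 5) =?= L,  X2 =?= p(A, m).
Bind L := mk(branch(branch(5, one, one), true, branch(6, m, 5)), 5); substituting into the one remaining equation that mentions L gives: mk(mk(6, branch(e, mk(6, 6), 6)), branch(N, M, mk(branch(branch(5, one, one), true, branch(6, m, 5)), 5))) =?= mk(U, branch(mk(5, one), X2, A)).
Bind X2 := p(A, m); substituting into the remaining equation gives: mk(mk(6, branch(e, mk(6, 6), 6)), branch(N, M, mk(branch(branch(5, one, one), true, branch(6, m, 5)), 5))) =?= mk(U, branch(mk(5, one), p(A, m), A)).
Decompose mk/2: mk(6, branch(e, mk(6, 6), 6)) =?= U,  branch(N, M, mk(branch(branch(5, one, one), true, branch(6, m, 5)), 5)) =?= branch(mk(5, one), p(A, m), A).
Bind U := mk(6, branch(e, mk(6, 6), 6)); no other remaining equation mentions U.
Decompose branch/3: N =?= mk(5, one),  M =?= p(A, m),  mk(branch(branch(5, one, one), true, branch(6, m, 5)), 5) =?= A.
Bind N := mk(5, one); no other remaining equation mentions N.
Bind M := p(A, m); no other remaining equation mentions M.
Bind A := mk(branch(branch(5, one, one), true, branch(6, m, 5)), 5). Substituting into the earlier bindings gives X2 := p(mk(branch(branch(5, one, one), true, branch(6, m, 5)), 5), m), M := p(mk(branch(branch(5, one, one), true, branch(6, m, 5)), 5), m).
MGU = { S ↦ mk(6, 6), Y2 ↦ 6, Q ↦ branch(branch(5, one, one), true, branch(6, m, 5)), L ↦ mk(branch(branch(5, one, one), true, branch(6, m, 5)), 5), X2 ↦ p(mk(branch(branch(5, one, one), true, branch(6, m, 5)), 5), m), U ↦ mk(6, branch(e, mk(6, 6), 6)), N ↦ mk(5, one), M ↦ p(mk(branch(branch(5, one, one), true, branch(6, m, 5)), 5), m), A ↦ mk(branch(branch(5, one, one), true, branch(6, m, 5)), 5) }, so U ↦ mk(6, branch(e, mk(6, 6), 6)).

mk(6, branch(e, mk(6, 6), 6))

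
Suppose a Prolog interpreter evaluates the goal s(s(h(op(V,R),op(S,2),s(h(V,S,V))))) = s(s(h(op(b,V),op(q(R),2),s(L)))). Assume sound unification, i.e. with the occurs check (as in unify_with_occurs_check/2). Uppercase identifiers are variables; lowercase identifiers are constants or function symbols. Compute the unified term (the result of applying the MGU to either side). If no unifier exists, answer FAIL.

s(s(h(op(b,b),op(q(b),2),s(h(b,q(b),b)))))

Decompose s/1: s(h(op(V,R),op(S,2),s(h(V,S,V)))) = s(h(op(b,V),op(q(R),2),s(L))).
Decompose s/1: h(op(V,R),op(S,2),s(h(V,S,V))) = h(op(b,V),op(q(R),2),s(L)).
Decompose h/3: op(V,R) = op(b,V),  op(S,2) = op(q(R),2),  s(h(V,S,V)) = s(L).
Decompose op/2: V = b,  R = V.
Bind V := b; substituting into the 2 remaining equations that mention V gives: R = b,  s(h(b,S,b)) = s(L).
Bind R := b; substituting into the one remaining equation that mentions R gives: op(S,2) = op(q(b),2).
Decompose op/2: S = q(b),  2 = 2.
Bind S := q(b); substituting into the one remaining equation that mentions S gives: s(h(b,q(b),b)) = s(L).
Delete trivial equation 2 = 2.
Decompose s/1: h(b,q(b),b) = L.
Bind L := h(b,q(b),b).
Applying the MGU to either side gives s(s(h(op(b,b),op(q(b),2),s(h(b,q(b),b))))).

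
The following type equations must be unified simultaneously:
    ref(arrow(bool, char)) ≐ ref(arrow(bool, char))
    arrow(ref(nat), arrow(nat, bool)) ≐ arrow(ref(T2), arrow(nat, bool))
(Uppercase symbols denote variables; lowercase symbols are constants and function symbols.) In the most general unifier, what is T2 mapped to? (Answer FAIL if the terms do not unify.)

nat

Delete trivial equation ref(arrow(bool, char)) ≐ ref(arrow(bool, char)).
Decompose arrow/2: ref(nat) ≐ ref(T2),  arrow(nat, bool) ≐ arrow(nat, bool).
Decompose ref/1: nat ≐ T2.
Bind T2 := nat; no other remaining equation mentions T2.
Delete trivial equation arrow(nat, bool) ≐ arrow(nat, bool).
MGU = { T2 -> nat }, so T2 -> nat.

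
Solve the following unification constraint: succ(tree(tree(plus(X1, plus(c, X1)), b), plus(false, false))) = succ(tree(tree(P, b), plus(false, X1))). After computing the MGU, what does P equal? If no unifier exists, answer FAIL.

Decompose succ/1: tree(tree(plus(X1, plus(c, X1)), b), plus(false, false)) = tree(tree(P, b), plus(false, X1)).
Decompose tree/2: tree(plus(X1, plus(c, X1)), b) = tree(P, b),  plus(false, false) = plus(false, X1).
Decompose tree/2: plus(X1, plus(c, X1)) = P,  b = b.
Bind P := plus(X1, plus(c, X1)); no other remaining equation mentions P.
Delete trivial equation b = b.
Decompose plus/2: false = false,  false = X1.
Delete trivial equation false = false.
Bind X1 := false. Substituting into the earlier binding gives P := plus(false, plus(c, false)).
MGU = { P := plus(false, plus(c, false)), X1 := false }, so P := plus(false, plus(c, false)).

plus(false, plus(c, false))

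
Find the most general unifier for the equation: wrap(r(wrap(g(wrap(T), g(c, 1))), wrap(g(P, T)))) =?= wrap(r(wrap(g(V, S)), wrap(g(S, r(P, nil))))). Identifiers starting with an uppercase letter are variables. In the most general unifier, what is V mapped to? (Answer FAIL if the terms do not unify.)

wrap(r(g(c, 1), nil))

Decompose wrap/1: r(wrap(g(wrap(T), g(c, 1))), wrap(g(P, T))) =?= r(wrap(g(V, S)), wrap(g(S, r(P, nil)))).
Decompose r/2: wrap(g(wrap(T), g(c, 1))) =?= wrap(g(V, S)),  wrap(g(P, T)) =?= wrap(g(S, r(P, nil))).
Decompose wrap/1: g(wrap(T), g(c, 1)) =?= g(V, S).
Decompose g/2: wrap(T) =?= V,  g(c, 1) =?= S.
Bind V := wrap(T); no other remaining equation mentions V.
Bind S := g(c, 1); substituting into the remaining equation gives: wrap(g(P, T)) =?= wrap(g(g(c, 1), r(P, nil))).
Decompose wrap/1: g(P, T) =?= g(g(c, 1), r(P, nil)).
Decompose g/2: P =?= g(c, 1),  T =?= r(P, nil).
Bind P := g(c, 1); substituting into the remaining equation gives: T =?= r(g(c, 1), nil).
Bind T := r(g(c, 1), nil). Substituting into the earlier binding gives V := wrap(r(g(c, 1), nil)).
MGU = { V := wrap(r(g(c, 1), nil)), S := g(c, 1), P := g(c, 1), T := r(g(c, 1), nil) }, so V := wrap(r(g(c, 1), nil)).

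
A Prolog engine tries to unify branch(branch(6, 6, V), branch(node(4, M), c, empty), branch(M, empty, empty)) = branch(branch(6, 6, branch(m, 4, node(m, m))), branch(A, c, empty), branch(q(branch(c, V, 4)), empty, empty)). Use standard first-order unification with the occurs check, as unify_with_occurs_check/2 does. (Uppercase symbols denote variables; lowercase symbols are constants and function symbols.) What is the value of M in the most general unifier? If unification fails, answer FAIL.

Decompose branch/3: branch(6, 6, V) = branch(6, 6, branch(m, 4, node(m, m))),  branch(node(4, M), c, empty) = branch(A, c, empty),  branch(M, empty, empty) = branch(q(branch(c, V, 4)), empty, empty).
Decompose branch/3: 6 = 6,  6 = 6,  V = branch(m, 4, node(m, m)).
Delete trivial equation 6 = 6.
Delete trivial equation 6 = 6.
Bind V := branch(m, 4, node(m, m)); substituting into the one remaining equation that mentions V gives: branch(M, empty, empty) = branch(q(branch(c, branch(m, 4, node(m, m)), 4)), empty, empty).
Decompose branch/3: node(4, M) = A,  c = c,  empty = empty.
Bind A := node(4, M); no other remaining equation mentions A.
Delete trivial equation c = c.
Delete trivial equation empty = empty.
Decompose branch/3: M = q(branch(c, branch(m, 4, node(m, m)), 4)),  empty = empty,  empty = empty.
Bind M := q(branch(c, branch(m, 4, node(m, m)), 4)); no other remaining equation mentions M. Substituting into the earlier binding gives A := node(4, q(branch(c, branch(m, 4, node(m, m)), 4))).
Delete trivial equation empty = empty.
Delete trivial equation empty = empty.
MGU = { V ↦ branch(m, 4, node(m, m)), A ↦ node(4, q(branch(c, branch(m, 4, node(m, m)), 4))), M ↦ q(branch(c, branch(m, 4, node(m, m)), 4)) }, so M ↦ q(branch(c, branch(m, 4, node(m, m)), 4)).

q(branch(c, branch(m, 4, node(m, m)), 4))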